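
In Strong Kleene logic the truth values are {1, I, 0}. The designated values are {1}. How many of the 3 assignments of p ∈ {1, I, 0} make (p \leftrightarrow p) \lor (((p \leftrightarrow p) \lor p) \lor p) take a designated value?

p=1: 1 ✓
p=I: I ·
p=0: 1 ✓

2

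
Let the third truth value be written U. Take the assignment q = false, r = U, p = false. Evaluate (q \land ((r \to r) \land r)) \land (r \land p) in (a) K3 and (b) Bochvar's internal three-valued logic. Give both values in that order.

In K3: r \to r = U \to U = U  [\lnot U \lor U]
(r \to r) \land r = U \land U = U
q \land ((r \to r) \land r) = false \land U = false
r \land p = U \land false = false
(q \land ((r \to r) \land r)) \land (r \land p) = false \land false = false
In Bochvar's internal three-valued logic: r \to r = U \to U = U
(r \to r) \land r = U \land U = U
q \land ((r \to r) \land r) = false \land U = U
r \land p = U \land false = U
(q \land ((r \to r) \land r)) \land (r \land p) = U \land U = U
They differ because K3 and Bochvar's internal three-valued logic treat U differently under the binary connectives.

false; U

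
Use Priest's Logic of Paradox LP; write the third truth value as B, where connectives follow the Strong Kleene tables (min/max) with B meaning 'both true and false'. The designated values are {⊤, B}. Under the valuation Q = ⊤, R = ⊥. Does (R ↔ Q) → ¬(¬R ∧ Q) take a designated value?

Yes

R ↔ Q = ⊥ ↔ ⊤ = ⊥
¬R = ¬⊥ = ⊤
¬R ∧ Q = ⊤ ∧ ⊤ = ⊤
¬(¬R ∧ Q) = ¬⊤ = ⊥
(R ↔ Q) → ¬(¬R ∧ Q) = ⊥ → ⊥ = ⊤
⊤ ∈ {⊤, B}.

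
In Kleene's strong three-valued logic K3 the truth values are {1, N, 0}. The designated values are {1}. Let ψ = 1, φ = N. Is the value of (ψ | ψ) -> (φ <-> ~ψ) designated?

ψ | ψ = 1 | 1 = 1
~ψ = ~1 = 0
φ <-> ~ψ = N <-> 0 = N
(ψ | ψ) -> (φ <-> ~ψ) = 1 -> N = N  [~1 | N]
N ∉ {1}.

No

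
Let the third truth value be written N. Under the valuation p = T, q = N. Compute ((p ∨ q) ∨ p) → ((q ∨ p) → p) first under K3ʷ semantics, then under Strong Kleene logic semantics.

In K3ʷ: p ∨ q = T ∨ N = N
(p ∨ q) ∨ p = N ∨ T = N
q ∨ p = N ∨ T = N
(q ∨ p) → p = N → T = N  [any arg is the third value ⇒ result is the third value]
((p ∨ q) ∨ p) → ((q ∨ p) → p) = N → N = N
In Strong Kleene logic: p ∨ q = T ∨ N = T
(p ∨ q) ∨ p = T ∨ T = T
q ∨ p = N ∨ T = T
(q ∨ p) → p = T → T = T
((p ∨ q) ∨ p) → ((q ∨ p) → p) = T → T = T
They differ because K3ʷ and Strong Kleene logic treat N differently under the binary connectives.

N; T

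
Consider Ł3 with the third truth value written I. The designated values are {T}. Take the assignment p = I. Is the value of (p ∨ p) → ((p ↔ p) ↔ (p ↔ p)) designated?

p ∨ p = I ∨ I = I
p ↔ p = I ↔ I = T
p ↔ p = I ↔ I = T
(p ↔ p) ↔ (p ↔ p) = T ↔ T = T
(p ∨ p) → ((p ↔ p) ↔ (p ↔ p)) = I → T = T
T ∈ {T}.

Yes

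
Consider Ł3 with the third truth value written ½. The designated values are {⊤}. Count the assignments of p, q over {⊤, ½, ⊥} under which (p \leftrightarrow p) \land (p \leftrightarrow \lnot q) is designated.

3

Designated under: (p=⊤, q=⊥); (p=½, q=½); (p=⊥, q=⊤).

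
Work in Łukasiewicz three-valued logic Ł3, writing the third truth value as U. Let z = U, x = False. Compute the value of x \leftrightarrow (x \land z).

x \land z = False \land U = False
x \leftrightarrow (x \land z) = False \leftrightarrow False = True

True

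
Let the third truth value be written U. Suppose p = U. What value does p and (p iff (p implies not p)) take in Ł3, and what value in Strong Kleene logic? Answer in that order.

In Ł3: not p = not U = U
p implies not p = U implies U = ⊤
p iff (p implies not p) = U iff ⊤ = U
p and (p iff (p implies not p)) = U and U = U
In Strong Kleene logic: not p = not U = U
p implies not p = U implies U = U
p iff (p implies not p) = U iff U = U
p and (p iff (p implies not p)) = U and U = U

U; U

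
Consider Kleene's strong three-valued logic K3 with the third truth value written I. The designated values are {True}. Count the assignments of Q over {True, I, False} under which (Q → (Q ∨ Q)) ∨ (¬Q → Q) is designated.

2

Q=True: True ✓
Q=I: I ·
Q=False: True ✓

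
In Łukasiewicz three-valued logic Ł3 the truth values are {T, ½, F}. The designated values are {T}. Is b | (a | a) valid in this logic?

No

Countermodel: b=½, a=½ gives ½, which is not designated.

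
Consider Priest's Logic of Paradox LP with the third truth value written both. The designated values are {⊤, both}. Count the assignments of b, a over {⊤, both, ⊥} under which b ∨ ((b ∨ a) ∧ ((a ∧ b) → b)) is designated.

Of the 9 assignments, 8 give a value in {⊤, both}.

8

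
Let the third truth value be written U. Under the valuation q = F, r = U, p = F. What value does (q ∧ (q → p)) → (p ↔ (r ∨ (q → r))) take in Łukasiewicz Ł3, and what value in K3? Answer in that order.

T; T

In Łukasiewicz Ł3: q → p = F → F = T
q ∧ (q → p) = F ∧ T = F
q → r = F → U = T  [min(1, 1−0+½)]
r ∨ (q → r) = U ∨ T = T
p ↔ (r ∨ (q → r)) = F ↔ T = F
(q ∧ (q → p)) → (p ↔ (r ∨ (q → r))) = F → F = T
In K3: q → p = F → F = T
q ∧ (q → p) = F ∧ T = F
q → r = F → U = T  [¬F ∨ U]
r ∨ (q → r) = U ∨ T = T
p ↔ (r ∨ (q → r)) = F ↔ T = F
(q ∧ (q → p)) → (p ↔ (r ∨ (q → r))) = F → F = T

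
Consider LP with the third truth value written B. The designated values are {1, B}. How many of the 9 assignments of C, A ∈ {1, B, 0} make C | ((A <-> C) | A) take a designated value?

Of the 9 assignments, 9 give a value in {1, B}.

9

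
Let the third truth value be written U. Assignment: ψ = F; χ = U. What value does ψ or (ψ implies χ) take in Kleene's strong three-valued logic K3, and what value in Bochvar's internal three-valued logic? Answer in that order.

In Kleene's strong three-valued logic K3: ψ implies χ = F implies U = T  [not F or U]
ψ or (ψ implies χ) = F or T = T
In Bochvar's internal three-valued logic: ψ implies χ = F implies U = U  [any arg is the third value ⇒ result is the third value]
ψ or (ψ implies χ) = F or U = U
They differ because Kleene's strong three-valued logic K3 and Bochvar's internal three-valued logic treat U differently under the binary connectives.

T; U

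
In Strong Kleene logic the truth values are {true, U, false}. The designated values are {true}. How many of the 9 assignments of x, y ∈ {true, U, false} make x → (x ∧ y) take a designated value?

Designated under: (x=true, y=true); (x=false, y=true); (x=false, y=U); (x=false, y=false).

4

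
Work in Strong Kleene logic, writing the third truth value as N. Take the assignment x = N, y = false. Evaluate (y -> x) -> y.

y -> x = false -> N = true
(y -> x) -> y = true -> false = false

false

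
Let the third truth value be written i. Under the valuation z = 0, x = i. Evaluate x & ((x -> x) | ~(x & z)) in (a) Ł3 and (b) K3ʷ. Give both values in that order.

In Ł3: x -> x = i -> i = 1  [min(1, 1−½+½)]
x & z = i & 0 = 0
~(x & z) = ~0 = 1
(x -> x) | ~(x & z) = 1 | 1 = 1
x & ((x -> x) | ~(x & z)) = i & 1 = i
In K3ʷ: x -> x = i -> i = i
x & z = i & 0 = i
~(x & z) = ~i = i
(x -> x) | ~(x & z) = i | i = i
x & ((x -> x) | ~(x & z)) = i & i = i

i; i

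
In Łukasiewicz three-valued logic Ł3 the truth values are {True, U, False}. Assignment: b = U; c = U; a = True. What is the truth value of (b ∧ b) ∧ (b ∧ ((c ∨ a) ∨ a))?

b ∧ b = U ∧ U = U
c ∨ a = U ∨ True = True
(c ∨ a) ∨ a = True ∨ True = True
b ∧ ((c ∨ a) ∨ a) = U ∧ True = U
(b ∧ b) ∧ (b ∧ ((c ∨ a) ∨ a)) = U ∧ U = U

U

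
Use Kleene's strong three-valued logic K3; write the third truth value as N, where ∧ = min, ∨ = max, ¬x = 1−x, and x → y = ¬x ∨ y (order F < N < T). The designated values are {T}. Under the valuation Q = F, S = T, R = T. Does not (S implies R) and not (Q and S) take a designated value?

No

S implies R = T implies T = T
not (S implies R) = not T = F
Q and S = F and T = F
not (Q and S) = not F = T
not (S implies R) and not (Q and S) = F and T = F
F ∉ {T}.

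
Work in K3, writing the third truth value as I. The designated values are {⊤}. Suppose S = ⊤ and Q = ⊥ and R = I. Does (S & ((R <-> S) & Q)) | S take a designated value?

Yes

R <-> S = I <-> ⊤ = I
(R <-> S) & Q = I & ⊥ = ⊥
S & ((R <-> S) & Q) = ⊤ & ⊥ = ⊥
(S & ((R <-> S) & Q)) | S = ⊥ | ⊤ = ⊤
⊤ ∈ {⊤}.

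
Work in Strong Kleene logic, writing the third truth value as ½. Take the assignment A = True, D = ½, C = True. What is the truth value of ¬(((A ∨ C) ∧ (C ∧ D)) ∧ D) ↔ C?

½

A ∨ C = True ∨ True = True
C ∧ D = True ∧ ½ = ½
(A ∨ C) ∧ (C ∧ D) = True ∧ ½ = ½
((A ∨ C) ∧ (C ∧ D)) ∧ D = ½ ∧ ½ = ½
¬(((A ∨ C) ∧ (C ∧ D)) ∧ D) = ¬½ = ½
¬(((A ∨ C) ∧ (C ∧ D)) ∧ D) ↔ C = ½ ↔ True = ½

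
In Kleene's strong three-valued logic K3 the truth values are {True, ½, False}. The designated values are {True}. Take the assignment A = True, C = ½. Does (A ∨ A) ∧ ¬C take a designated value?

No

A ∨ A = True ∨ True = True
¬C = ¬½ = ½
(A ∨ A) ∧ ¬C = True ∧ ½ = ½
½ ∉ {True}.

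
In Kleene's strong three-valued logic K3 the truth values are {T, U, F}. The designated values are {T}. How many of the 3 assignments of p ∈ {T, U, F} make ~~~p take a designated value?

p=T: F ·
p=U: U ·
p=F: T ✓

1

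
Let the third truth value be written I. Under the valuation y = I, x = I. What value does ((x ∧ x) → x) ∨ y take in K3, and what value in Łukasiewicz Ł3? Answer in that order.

In K3: x ∧ x = I ∧ I = I
(x ∧ x) → x = I → I = I
((x ∧ x) → x) ∨ y = I ∨ I = I
In Łukasiewicz Ł3: x ∧ x = I ∧ I = I
(x ∧ x) → x = I → I = ⊤  [min(1, 1−½+½)]
((x ∧ x) → x) ∨ y = ⊤ ∨ I = ⊤
They differ because K3 and Łukasiewicz Ł3 treat I differently under implication.

I; ⊤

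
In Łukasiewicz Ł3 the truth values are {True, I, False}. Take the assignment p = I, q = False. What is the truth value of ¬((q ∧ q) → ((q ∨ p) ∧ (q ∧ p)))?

False

q ∧ q = False ∧ False = False
q ∨ p = False ∨ I = I
q ∧ p = False ∧ I = False
(q ∨ p) ∧ (q ∧ p) = I ∧ False = False
(q ∧ q) → ((q ∨ p) ∧ (q ∧ p)) = False → False = True
¬((q ∧ q) → ((q ∨ p) ∧ (q ∧ p))) = ¬True = False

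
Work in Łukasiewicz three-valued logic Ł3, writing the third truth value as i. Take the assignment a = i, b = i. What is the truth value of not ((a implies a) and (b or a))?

a implies a = i implies i = T
b or a = i or i = i
(a implies a) and (b or a) = T and i = i
not ((a implies a) and (b or a)) = not i = i

i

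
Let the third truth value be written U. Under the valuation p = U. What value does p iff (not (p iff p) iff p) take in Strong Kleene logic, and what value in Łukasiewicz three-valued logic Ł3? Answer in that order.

In Strong Kleene logic: p iff p = U iff U = U
not (p iff p) = not U = U
not (p iff p) iff p = U iff U = U
p iff (not (p iff p) iff p) = U iff U = U
In Łukasiewicz three-valued logic Ł3: p iff p = U iff U = ⊤  [1 − |½−½|]
not (p iff p) = not ⊤ = ⊥
not (p iff p) iff p = ⊥ iff U = U
p iff (not (p iff p) iff p) = U iff U = ⊤
They differ because Strong Kleene logic and Łukasiewicz three-valued logic Ł3 treat U differently under implication.

U; ⊤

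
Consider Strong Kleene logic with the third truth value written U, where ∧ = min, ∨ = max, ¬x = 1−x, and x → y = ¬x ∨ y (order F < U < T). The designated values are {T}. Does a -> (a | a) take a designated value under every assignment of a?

Countermodel: a=U gives U, which is not designated.

No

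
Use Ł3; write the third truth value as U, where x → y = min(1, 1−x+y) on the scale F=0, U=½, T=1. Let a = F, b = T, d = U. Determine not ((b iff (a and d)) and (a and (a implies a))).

T

a and d = F and U = F
b iff (a and d) = T iff F = F
a implies a = F implies F = T
a and (a implies a) = F and T = F
(b iff (a and d)) and (a and (a implies a)) = F and F = F
not ((b iff (a and d)) and (a and (a implies a))) = not F = T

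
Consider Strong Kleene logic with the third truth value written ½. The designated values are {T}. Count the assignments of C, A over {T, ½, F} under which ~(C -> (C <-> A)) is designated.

1

Designated under: (C=T, A=F).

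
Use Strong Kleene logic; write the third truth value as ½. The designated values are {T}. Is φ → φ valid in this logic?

Countermodel: φ=½ gives ½, which is not designated.

No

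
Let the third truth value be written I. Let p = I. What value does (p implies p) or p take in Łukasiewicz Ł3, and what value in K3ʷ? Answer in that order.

In Łukasiewicz Ł3: p implies p = I implies I = 1  [min(1, 1−½+½)]
(p implies p) or p = 1 or I = 1
In K3ʷ: p implies p = I implies I = I  [any arg is the third value ⇒ result is the third value]
(p implies p) or p = I or I = I
They differ because Łukasiewicz Ł3 and K3ʷ treat I differently under the binary connectives.

1; I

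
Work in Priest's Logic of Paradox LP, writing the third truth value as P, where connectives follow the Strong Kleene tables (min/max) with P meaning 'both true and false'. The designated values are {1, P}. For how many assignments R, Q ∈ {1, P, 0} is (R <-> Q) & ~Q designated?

Of the 9 assignments, 5 give a value in {1, P}.

5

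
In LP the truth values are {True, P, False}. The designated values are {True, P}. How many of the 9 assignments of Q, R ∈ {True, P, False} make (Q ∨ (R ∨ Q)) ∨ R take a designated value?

Of the 9 assignments, 8 give a value in {True, P}.

8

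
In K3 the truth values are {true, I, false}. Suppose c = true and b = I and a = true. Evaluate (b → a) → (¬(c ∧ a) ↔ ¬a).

true

b → a = I → true = true  [¬I ∨ true]
c ∧ a = true ∧ true = true
¬(c ∧ a) = ¬true = false
¬a = ¬true = false
¬(c ∧ a) ↔ ¬a = false ↔ false = true
(b → a) → (¬(c ∧ a) ↔ ¬a) = true → true = true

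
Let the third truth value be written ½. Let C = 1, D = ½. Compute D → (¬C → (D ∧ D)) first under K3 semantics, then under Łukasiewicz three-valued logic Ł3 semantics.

In K3: ¬C = ¬1 = 0
D ∧ D = ½ ∧ ½ = ½
¬C → (D ∧ D) = 0 → ½ = 1  [¬0 ∨ ½]
D → (¬C → (D ∧ D)) = ½ → 1 = 1
In Łukasiewicz three-valued logic Ł3: ¬C = ¬1 = 0
D ∧ D = ½ ∧ ½ = ½
¬C → (D ∧ D) = 0 → ½ = 1  [min(1, 1−0+½)]
D → (¬C → (D ∧ D)) = ½ → 1 = 1

1; 1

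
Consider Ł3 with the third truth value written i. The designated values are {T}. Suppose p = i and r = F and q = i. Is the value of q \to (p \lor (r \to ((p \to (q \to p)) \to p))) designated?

Yes

q \to p = i \to i = T  [min(1, 1−½+½)]
p \to (q \to p) = i \to T = T
(p \to (q \to p)) \to p = T \to i = i
r \to ((p \to (q \to p)) \to p) = F \to i = T
p \lor (r \to ((p \to (q \to p)) \to p)) = i \lor T = T
q \to (p \lor (r \to ((p \to (q \to p)) \to p))) = i \to T = T
T ∈ {T}.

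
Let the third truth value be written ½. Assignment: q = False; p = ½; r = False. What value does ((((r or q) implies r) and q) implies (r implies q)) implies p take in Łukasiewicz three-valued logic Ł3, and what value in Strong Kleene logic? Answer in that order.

½; ½

In Łukasiewicz three-valued logic Ł3: r or q = False or False = False
(r or q) implies r = False implies False = True
((r or q) implies r) and q = True and False = False
r implies q = False implies False = True
(((r or q) implies r) and q) implies (r implies q) = False implies True = True
((((r or q) implies r) and q) implies (r implies q)) implies p = True implies ½ = ½  [min(1, 1−1+½)]
In Strong Kleene logic: r or q = False or False = False
(r or q) implies r = False implies False = True
((r or q) implies r) and q = True and False = False
r implies q = False implies False = True
(((r or q) implies r) and q) implies (r implies q) = False implies True = True
((((r or q) implies r) and q) implies (r implies q)) implies p = True implies ½ = ½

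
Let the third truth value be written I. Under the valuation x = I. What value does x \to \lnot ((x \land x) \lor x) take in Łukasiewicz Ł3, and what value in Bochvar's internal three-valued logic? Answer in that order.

1; I

In Łukasiewicz Ł3: x \land x = I \land I = I
(x \land x) \lor x = I \lor I = I
\lnot ((x \land x) \lor x) = \lnot I = I
x \to \lnot ((x \land x) \lor x) = I \to I = 1  [min(1, 1−½+½)]
In Bochvar's internal three-valued logic: x \land x = I \land I = I
(x \land x) \lor x = I \lor I = I
\lnot ((x \land x) \lor x) = \lnot I = I
x \to \lnot ((x \land x) \lor x) = I \to I = I  [any arg is the third value ⇒ result is the third value]
They differ because Łukasiewicz Ł3 and Bochvar's internal three-valued logic treat I differently under the binary connectives.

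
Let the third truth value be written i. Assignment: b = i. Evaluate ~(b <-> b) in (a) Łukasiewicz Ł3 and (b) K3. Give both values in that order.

In Łukasiewicz Ł3: b <-> b = i <-> i = true
~(b <-> b) = ~true = false
In K3: b <-> b = i <-> i = i
~(b <-> b) = ~i = i
They differ because Łukasiewicz Ł3 and K3 treat i differently under implication.

false; i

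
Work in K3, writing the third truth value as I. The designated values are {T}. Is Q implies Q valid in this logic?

Countermodel: Q=I gives I, which is not designated.

No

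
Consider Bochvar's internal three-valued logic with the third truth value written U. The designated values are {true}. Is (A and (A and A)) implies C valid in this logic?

Countermodel: A=true, C=U gives U, which is not designated.

No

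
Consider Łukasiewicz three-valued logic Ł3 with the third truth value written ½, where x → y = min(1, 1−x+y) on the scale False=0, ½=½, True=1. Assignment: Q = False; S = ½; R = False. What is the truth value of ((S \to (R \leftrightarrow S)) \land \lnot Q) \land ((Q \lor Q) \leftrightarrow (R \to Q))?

R \leftrightarrow S = False \leftrightarrow ½ = ½
S \to (R \leftrightarrow S) = ½ \to ½ = True
\lnot Q = \lnot False = True
(S \to (R \leftrightarrow S)) \land \lnot Q = True \land True = True
Q \lor Q = False \lor False = False
R \to Q = False \to False = True
(Q \lor Q) \leftrightarrow (R \to Q) = False \leftrightarrow True = False
((S \to (R \leftrightarrow S)) \land \lnot Q) \land ((Q \lor Q) \leftrightarrow (R \to Q)) = True \land False = False

False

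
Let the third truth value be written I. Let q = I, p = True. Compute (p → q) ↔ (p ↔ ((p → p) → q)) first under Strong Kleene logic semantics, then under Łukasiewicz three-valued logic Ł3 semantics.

I; True

In Strong Kleene logic: p → q = True → I = I  [¬True ∨ I]
p → p = True → True = True
(p → p) → q = True → I = I
p ↔ ((p → p) → q) = True ↔ I = I
(p → q) ↔ (p ↔ ((p → p) → q)) = I ↔ I = I
In Łukasiewicz three-valued logic Ł3: p → q = True → I = I  [min(1, 1−1+½)]
p → p = True → True = True
(p → p) → q = True → I = I
p ↔ ((p → p) → q) = True ↔ I = I
(p → q) ↔ (p ↔ ((p → p) → q)) = I ↔ I = True
They differ because Strong Kleene logic and Łukasiewicz three-valued logic Ł3 treat I differently under implication.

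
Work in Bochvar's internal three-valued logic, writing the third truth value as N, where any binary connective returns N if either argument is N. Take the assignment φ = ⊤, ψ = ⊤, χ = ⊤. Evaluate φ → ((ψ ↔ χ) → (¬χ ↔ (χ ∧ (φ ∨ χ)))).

ψ ↔ χ = ⊤ ↔ ⊤ = ⊤
¬χ = ¬⊤ = ⊥
φ ∨ χ = ⊤ ∨ ⊤ = ⊤
χ ∧ (φ ∨ χ) = ⊤ ∧ ⊤ = ⊤
¬χ ↔ (χ ∧ (φ ∨ χ)) = ⊥ ↔ ⊤ = ⊥
(ψ ↔ χ) → (¬χ ↔ (χ ∧ (φ ∨ χ))) = ⊤ → ⊥ = ⊥
φ → ((ψ ↔ χ) → (¬χ ↔ (χ ∧ (φ ∨ χ)))) = ⊤ → ⊥ = ⊥

⊥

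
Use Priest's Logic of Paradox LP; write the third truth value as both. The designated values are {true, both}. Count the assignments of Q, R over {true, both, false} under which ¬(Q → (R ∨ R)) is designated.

4

Designated under: (Q=true, R=both); (Q=true, R=false); (Q=both, R=both); (Q=both, R=false).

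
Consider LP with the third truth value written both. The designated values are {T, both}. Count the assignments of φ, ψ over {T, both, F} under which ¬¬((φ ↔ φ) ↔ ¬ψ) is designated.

7

Of the 9 assignments, 7 give a value in {T, both}.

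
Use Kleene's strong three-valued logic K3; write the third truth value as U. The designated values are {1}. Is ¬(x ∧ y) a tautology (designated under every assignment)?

Countermodel: x=1, y=1 gives 0, which is not designated.

No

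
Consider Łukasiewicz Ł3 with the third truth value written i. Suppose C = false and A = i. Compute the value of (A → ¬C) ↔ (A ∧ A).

¬C = ¬false = true
A → ¬C = i → true = true  [min(1, 1−½+1)]
A ∧ A = i ∧ i = i
(A → ¬C) ↔ (A ∧ A) = true ↔ i = i

i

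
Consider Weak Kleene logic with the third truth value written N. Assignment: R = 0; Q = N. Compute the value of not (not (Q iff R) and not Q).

N

Q iff R = N iff 0 = N
not (Q iff R) = not N = N
not Q = not N = N
not (Q iff R) and not Q = N and N = N
not (not (Q iff R) and not Q) = not N = N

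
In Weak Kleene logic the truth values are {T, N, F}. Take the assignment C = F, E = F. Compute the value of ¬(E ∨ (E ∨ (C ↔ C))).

C ↔ C = F ↔ F = T
E ∨ (C ↔ C) = F ∨ T = T
E ∨ (E ∨ (C ↔ C)) = F ∨ T = T
¬(E ∨ (E ∨ (C ↔ C))) = ¬T = F

F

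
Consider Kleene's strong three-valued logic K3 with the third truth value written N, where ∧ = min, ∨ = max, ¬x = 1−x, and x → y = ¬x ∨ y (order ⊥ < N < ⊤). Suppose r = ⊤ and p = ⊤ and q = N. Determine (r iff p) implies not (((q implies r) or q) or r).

r iff p = ⊤ iff ⊤ = ⊤
q implies r = N implies ⊤ = ⊤  [not N or ⊤]
(q implies r) or q = ⊤ or N = ⊤
((q implies r) or q) or r = ⊤ or ⊤ = ⊤
not (((q implies r) or q) or r) = not ⊤ = ⊥
(r iff p) implies not (((q implies r) or q) or r) = ⊤ implies ⊥ = ⊥

⊥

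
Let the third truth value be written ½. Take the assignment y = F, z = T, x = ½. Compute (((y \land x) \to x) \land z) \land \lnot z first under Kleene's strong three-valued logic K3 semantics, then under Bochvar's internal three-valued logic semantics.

F; ½

In Kleene's strong three-valued logic K3: y \land x = F \land ½ = F
(y \land x) \to x = F \to ½ = T
((y \land x) \to x) \land z = T \land T = T
\lnot z = \lnot T = F
(((y \land x) \to x) \land z) \land \lnot z = T \land F = F
In Bochvar's internal three-valued logic: y \land x = F \land ½ = ½
(y \land x) \to x = ½ \to ½ = ½  [any arg is the third value ⇒ result is the third value]
((y \land x) \to x) \land z = ½ \land T = ½
\lnot z = \lnot T = F
(((y \land x) \to x) \land z) \land \lnot z = ½ \land F = ½
They differ because Kleene's strong three-valued logic K3 and Bochvar's internal three-valued logic treat ½ differently under the binary connectives.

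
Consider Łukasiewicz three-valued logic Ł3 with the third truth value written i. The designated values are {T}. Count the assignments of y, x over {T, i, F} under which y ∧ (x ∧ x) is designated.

1

Designated under: (y=T, x=T).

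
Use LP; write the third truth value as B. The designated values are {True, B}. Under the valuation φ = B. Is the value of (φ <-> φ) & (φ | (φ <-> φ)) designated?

Yes

φ <-> φ = B <-> B = B
φ <-> φ = B <-> B = B
φ | (φ <-> φ) = B | B = B
(φ <-> φ) & (φ | (φ <-> φ)) = B & B = B
B ∈ {True, B}.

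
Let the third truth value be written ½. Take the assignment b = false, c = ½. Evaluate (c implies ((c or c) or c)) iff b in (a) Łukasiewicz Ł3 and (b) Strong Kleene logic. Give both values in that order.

In Łukasiewicz Ł3: c or c = ½ or ½ = ½
(c or c) or c = ½ or ½ = ½
c implies ((c or c) or c) = ½ implies ½ = true  [min(1, 1−½+½)]
(c implies ((c or c) or c)) iff b = true iff false = false
In Strong Kleene logic: c or c = ½ or ½ = ½
(c or c) or c = ½ or ½ = ½
c implies ((c or c) or c) = ½ implies ½ = ½  [not ½ or ½]
(c implies ((c or c) or c)) iff b = ½ iff false = ½
They differ because Łukasiewicz Ł3 and Strong Kleene logic treat ½ differently under implication.

false; ½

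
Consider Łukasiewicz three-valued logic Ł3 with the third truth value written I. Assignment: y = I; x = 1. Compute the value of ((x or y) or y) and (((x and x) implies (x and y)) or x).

1

x or y = 1 or I = 1
(x or y) or y = 1 or I = 1
x and x = 1 and 1 = 1
x and y = 1 and I = I
(x and x) implies (x and y) = 1 implies I = I  [min(1, 1−1+½)]
((x and x) implies (x and y)) or x = I or 1 = 1
((x or y) or y) and (((x and x) implies (x and y)) or x) = 1 and 1 = 1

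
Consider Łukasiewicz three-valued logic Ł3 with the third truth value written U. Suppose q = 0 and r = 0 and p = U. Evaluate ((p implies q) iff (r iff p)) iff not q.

p implies q = U implies 0 = U
r iff p = 0 iff U = U
(p implies q) iff (r iff p) = U iff U = 1
not q = not 0 = 1
((p implies q) iff (r iff p)) iff not q = 1 iff 1 = 1

1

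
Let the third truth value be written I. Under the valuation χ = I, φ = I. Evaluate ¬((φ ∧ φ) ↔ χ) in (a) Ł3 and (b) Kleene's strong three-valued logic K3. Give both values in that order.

In Ł3: φ ∧ φ = I ∧ I = I
(φ ∧ φ) ↔ χ = I ↔ I = T  [1 − |½−½|]
¬((φ ∧ φ) ↔ χ) = ¬T = F
In Kleene's strong three-valued logic K3: φ ∧ φ = I ∧ I = I
(φ ∧ φ) ↔ χ = I ↔ I = I
¬((φ ∧ φ) ↔ χ) = ¬I = I
They differ because Ł3 and Kleene's strong three-valued logic K3 treat I differently under implication.

F; I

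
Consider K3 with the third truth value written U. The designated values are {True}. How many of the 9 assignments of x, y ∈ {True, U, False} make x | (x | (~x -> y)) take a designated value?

5

Of the 9 assignments, 5 give a value in {True}.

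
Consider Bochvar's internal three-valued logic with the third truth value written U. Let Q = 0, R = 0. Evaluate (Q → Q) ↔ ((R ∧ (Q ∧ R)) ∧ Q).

Q → Q = 0 → 0 = 1
Q ∧ R = 0 ∧ 0 = 0
R ∧ (Q ∧ R) = 0 ∧ 0 = 0
(R ∧ (Q ∧ R)) ∧ Q = 0 ∧ 0 = 0
(Q → Q) ↔ ((R ∧ (Q ∧ R)) ∧ Q) = 1 ↔ 0 = 0

0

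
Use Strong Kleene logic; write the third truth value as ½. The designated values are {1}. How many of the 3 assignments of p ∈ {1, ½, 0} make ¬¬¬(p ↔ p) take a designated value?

0

p=1: 0 ·
p=½: ½ ·
p=0: 0 ·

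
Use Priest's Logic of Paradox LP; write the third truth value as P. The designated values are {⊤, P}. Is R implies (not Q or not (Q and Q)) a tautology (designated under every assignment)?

No

Countermodel: R=⊤, Q=⊤ gives ⊥, which is not designated.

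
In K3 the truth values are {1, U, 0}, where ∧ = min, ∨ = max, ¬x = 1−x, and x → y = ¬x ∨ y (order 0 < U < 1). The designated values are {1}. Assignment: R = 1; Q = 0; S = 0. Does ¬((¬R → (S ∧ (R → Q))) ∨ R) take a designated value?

¬R = ¬1 = 0
R → Q = 1 → 0 = 0
S ∧ (R → Q) = 0 ∧ 0 = 0
¬R → (S ∧ (R → Q)) = 0 → 0 = 1
(¬R → (S ∧ (R → Q))) ∨ R = 1 ∨ 1 = 1
¬((¬R → (S ∧ (R → Q))) ∨ R) = ¬1 = 0
0 ∉ {1}.

No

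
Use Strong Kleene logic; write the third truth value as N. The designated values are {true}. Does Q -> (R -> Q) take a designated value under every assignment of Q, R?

No

Countermodel: Q=N, R=true gives N, which is not designated.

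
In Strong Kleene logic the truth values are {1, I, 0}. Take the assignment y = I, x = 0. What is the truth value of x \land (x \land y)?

0

x \land y = 0 \land I = 0
x \land (x \land y) = 0 \land 0 = 0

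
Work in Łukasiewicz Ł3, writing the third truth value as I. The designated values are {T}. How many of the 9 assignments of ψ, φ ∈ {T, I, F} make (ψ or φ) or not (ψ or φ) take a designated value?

6

Of the 9 assignments, 6 give a value in {T}.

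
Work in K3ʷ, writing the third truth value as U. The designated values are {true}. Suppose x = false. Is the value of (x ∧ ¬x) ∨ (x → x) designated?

¬x = ¬false = true
x ∧ ¬x = false ∧ true = false
x → x = false → false = true
(x ∧ ¬x) ∨ (x → x) = false ∨ true = true
true ∈ {true}.

Yes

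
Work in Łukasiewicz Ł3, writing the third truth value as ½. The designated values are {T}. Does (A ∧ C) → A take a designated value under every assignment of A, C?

Yes

Every assignment of A, C over {T, ½, F} gives a value in {T}.
In particular, with A=½, C=½: (A ∧ C) → A = T.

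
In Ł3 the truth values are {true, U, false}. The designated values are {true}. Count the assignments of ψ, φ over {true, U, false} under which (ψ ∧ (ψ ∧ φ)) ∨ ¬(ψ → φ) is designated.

Designated under: (ψ=true, φ=true); (ψ=true, φ=false).

2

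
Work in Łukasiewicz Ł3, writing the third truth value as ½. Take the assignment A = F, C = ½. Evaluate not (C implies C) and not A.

F

C implies C = ½ implies ½ = T  [min(1, 1−½+½)]
not (C implies C) = not T = F
not A = not F = T
not (C implies C) and not A = F and T = F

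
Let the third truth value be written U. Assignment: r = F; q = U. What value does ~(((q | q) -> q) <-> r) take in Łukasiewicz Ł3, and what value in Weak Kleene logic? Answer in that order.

In Łukasiewicz Ł3: q | q = U | U = U
(q | q) -> q = U -> U = T
((q | q) -> q) <-> r = T <-> F = F
~(((q | q) -> q) <-> r) = ~F = T
In Weak Kleene logic: q | q = U | U = U
(q | q) -> q = U -> U = U  [any arg is the third value ⇒ result is the third value]
((q | q) -> q) <-> r = U <-> F = U
~(((q | q) -> q) <-> r) = ~U = U
They differ because Łukasiewicz Ł3 and Weak Kleene logic treat U differently under the binary connectives.

T; U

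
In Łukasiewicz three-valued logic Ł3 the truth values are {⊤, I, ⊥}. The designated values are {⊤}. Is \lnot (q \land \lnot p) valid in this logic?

No

Countermodel: q=⊤, p=I gives I, which is not designated.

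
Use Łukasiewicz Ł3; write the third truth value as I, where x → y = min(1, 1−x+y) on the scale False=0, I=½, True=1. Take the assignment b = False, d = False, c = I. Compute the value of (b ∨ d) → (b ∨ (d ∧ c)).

b ∨ d = False ∨ False = False
d ∧ c = False ∧ I = False
b ∨ (d ∧ c) = False ∨ False = False
(b ∨ d) → (b ∨ (d ∧ c)) = False → False = True

True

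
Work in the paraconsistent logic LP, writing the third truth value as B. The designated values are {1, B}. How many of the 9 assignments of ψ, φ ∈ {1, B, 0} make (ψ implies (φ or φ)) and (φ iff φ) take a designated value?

Of the 9 assignments, 8 give a value in {1, B}.

8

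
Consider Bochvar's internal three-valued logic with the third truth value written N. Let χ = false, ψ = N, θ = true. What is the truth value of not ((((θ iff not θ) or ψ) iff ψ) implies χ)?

N

not θ = not true = false
θ iff not θ = true iff false = false
(θ iff not θ) or ψ = false or N = N
((θ iff not θ) or ψ) iff ψ = N iff N = N
(((θ iff not θ) or ψ) iff ψ) implies χ = N implies false = N  [any arg is the third value ⇒ result is the third value]
not ((((θ iff not θ) or ψ) iff ψ) implies χ) = not N = N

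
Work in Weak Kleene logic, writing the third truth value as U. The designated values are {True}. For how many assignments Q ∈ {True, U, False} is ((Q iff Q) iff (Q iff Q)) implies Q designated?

1

Q=True: True ✓
Q=U: U ·
Q=False: False ·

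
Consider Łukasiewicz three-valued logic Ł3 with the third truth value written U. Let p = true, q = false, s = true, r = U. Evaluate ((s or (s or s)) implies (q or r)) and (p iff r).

U

s or s = true or true = true
s or (s or s) = true or true = true
q or r = false or U = U
(s or (s or s)) implies (q or r) = true implies U = U
p iff r = true iff U = U
((s or (s or s)) implies (q or r)) and (p iff r) = U and U = U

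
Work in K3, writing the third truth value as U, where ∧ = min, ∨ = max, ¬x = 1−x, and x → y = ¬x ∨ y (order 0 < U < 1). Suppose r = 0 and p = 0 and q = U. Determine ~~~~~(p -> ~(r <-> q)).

0

r <-> q = 0 <-> U = U
~(r <-> q) = ~U = U
p -> ~(r <-> q) = 0 -> U = 1  [~0 | U]
~(p -> ~(r <-> q)) = ~1 = 0
~~(p -> ~(r <-> q)) = ~0 = 1
~~~(p -> ~(r <-> q)) = ~1 = 0
~~~~(p -> ~(r <-> q)) = ~0 = 1
~~~~~(p -> ~(r <-> q)) = ~1 = 0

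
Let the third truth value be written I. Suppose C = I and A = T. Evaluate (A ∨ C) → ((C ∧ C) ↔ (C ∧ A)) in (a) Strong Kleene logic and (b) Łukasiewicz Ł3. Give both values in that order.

In Strong Kleene logic: A ∨ C = T ∨ I = T
C ∧ C = I ∧ I = I
C ∧ A = I ∧ T = I
(C ∧ C) ↔ (C ∧ A) = I ↔ I = I
(A ∨ C) → ((C ∧ C) ↔ (C ∧ A)) = T → I = I
In Łukasiewicz Ł3: A ∨ C = T ∨ I = T
C ∧ C = I ∧ I = I
C ∧ A = I ∧ T = I
(C ∧ C) ↔ (C ∧ A) = I ↔ I = T
(A ∨ C) → ((C ∧ C) ↔ (C ∧ A)) = T → T = T
They differ because Strong Kleene logic and Łukasiewicz Ł3 treat I differently under implication.

I; T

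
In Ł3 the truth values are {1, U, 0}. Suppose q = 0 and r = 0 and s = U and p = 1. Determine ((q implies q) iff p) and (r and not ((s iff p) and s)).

q implies q = 0 implies 0 = 1
(q implies q) iff p = 1 iff 1 = 1
s iff p = U iff 1 = U  [1 − |½−1|]
(s iff p) and s = U and U = U
not ((s iff p) and s) = not U = U
r and not ((s iff p) and s) = 0 and U = 0
((q implies q) iff p) and (r and not ((s iff p) and s)) = 1 and 0 = 0

0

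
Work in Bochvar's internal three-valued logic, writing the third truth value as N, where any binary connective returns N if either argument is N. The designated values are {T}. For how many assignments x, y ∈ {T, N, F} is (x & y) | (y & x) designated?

Designated under: (x=T, y=T).

1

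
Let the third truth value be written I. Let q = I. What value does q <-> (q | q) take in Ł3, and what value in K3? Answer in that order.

In Ł3: q | q = I | I = I
q <-> (q | q) = I <-> I = ⊤  [1 − |½−½|]
In K3: q | q = I | I = I
q <-> (q | q) = I <-> I = I
They differ because Ł3 and K3 treat I differently under implication.

⊤; I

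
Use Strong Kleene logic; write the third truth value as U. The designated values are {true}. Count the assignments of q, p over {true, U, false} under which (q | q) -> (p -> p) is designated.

7

Of the 9 assignments, 7 give a value in {true}.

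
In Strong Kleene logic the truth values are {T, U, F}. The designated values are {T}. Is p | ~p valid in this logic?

Countermodel: p=U gives U, which is not designated.

No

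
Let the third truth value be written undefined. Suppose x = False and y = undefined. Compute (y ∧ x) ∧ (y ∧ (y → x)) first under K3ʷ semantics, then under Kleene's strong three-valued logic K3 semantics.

undefined; False

In K3ʷ: y ∧ x = undefined ∧ False = undefined
y → x = undefined → False = undefined  [any arg is the third value ⇒ result is the third value]
y ∧ (y → x) = undefined ∧ undefined = undefined
(y ∧ x) ∧ (y ∧ (y → x)) = undefined ∧ undefined = undefined
In Kleene's strong three-valued logic K3: y ∧ x = undefined ∧ False = False
y → x = undefined → False = undefined
y ∧ (y → x) = undefined ∧ undefined = undefined
(y ∧ x) ∧ (y ∧ (y → x)) = False ∧ undefined = False
They differ because K3ʷ and Kleene's strong three-valued logic K3 treat undefined differently under the binary connectives.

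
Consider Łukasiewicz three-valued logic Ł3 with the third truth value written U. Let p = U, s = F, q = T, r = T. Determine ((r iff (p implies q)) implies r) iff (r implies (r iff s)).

p implies q = U implies T = T  [min(1, 1−½+1)]
r iff (p implies q) = T iff T = T
(r iff (p implies q)) implies r = T implies T = T
r iff s = T iff F = F
r implies (r iff s) = T implies F = F
((r iff (p implies q)) implies r) iff (r implies (r iff s)) = T iff F = F

F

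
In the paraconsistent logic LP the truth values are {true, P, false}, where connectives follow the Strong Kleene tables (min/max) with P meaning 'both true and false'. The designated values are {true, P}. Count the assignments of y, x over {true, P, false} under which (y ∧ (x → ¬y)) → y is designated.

Of the 9 assignments, 9 give a value in {true, P}.

9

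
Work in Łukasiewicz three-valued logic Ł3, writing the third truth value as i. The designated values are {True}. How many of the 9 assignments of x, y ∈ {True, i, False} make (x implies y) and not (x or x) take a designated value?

3

Designated under: (x=False, y=True); (x=False, y=i); (x=False, y=False).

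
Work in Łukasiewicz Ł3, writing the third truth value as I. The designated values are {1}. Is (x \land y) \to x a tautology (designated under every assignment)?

Yes

Every assignment of x, y over {1, I, 0} gives a value in {1}.
In particular, with x=I, y=I: (x \land y) \to x = 1.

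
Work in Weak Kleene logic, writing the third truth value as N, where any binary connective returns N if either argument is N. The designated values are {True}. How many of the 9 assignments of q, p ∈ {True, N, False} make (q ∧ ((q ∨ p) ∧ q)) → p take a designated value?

3

Designated under: (q=True, p=True); (q=False, p=True); (q=False, p=False).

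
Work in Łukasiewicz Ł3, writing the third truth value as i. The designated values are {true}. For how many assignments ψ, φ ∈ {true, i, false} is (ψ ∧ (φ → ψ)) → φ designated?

6

Of the 9 assignments, 6 give a value in {true}.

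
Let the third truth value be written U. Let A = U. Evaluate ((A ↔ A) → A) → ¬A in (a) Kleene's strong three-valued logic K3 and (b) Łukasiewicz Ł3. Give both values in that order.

U; ⊤

In Kleene's strong three-valued logic K3: A ↔ A = U ↔ U = U
(A ↔ A) → A = U → U = U  [¬U ∨ U]
¬A = ¬U = U
((A ↔ A) → A) → ¬A = U → U = U
In Łukasiewicz Ł3: A ↔ A = U ↔ U = ⊤
(A ↔ A) → A = ⊤ → U = U
¬A = ¬U = U
((A ↔ A) → A) → ¬A = U → U = ⊤
They differ because Kleene's strong three-valued logic K3 and Łukasiewicz Ł3 treat U differently under implication.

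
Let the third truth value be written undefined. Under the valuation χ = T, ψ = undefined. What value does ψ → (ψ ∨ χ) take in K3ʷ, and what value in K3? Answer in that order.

In K3ʷ: ψ ∨ χ = undefined ∨ T = undefined
ψ → (ψ ∨ χ) = undefined → undefined = undefined  [any arg is the third value ⇒ result is the third value]
In K3: ψ ∨ χ = undefined ∨ T = T
ψ → (ψ ∨ χ) = undefined → T = T  [¬undefined ∨ T]
They differ because K3ʷ and K3 treat undefined differently under the binary connectives.

undefined; T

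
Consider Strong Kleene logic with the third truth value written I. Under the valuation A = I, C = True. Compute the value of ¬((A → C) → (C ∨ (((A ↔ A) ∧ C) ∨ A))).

False

A → C = I → True = True
A ↔ A = I ↔ I = I
(A ↔ A) ∧ C = I ∧ True = I
((A ↔ A) ∧ C) ∨ A = I ∨ I = I
C ∨ (((A ↔ A) ∧ C) ∨ A) = True ∨ I = True
(A → C) → (C ∨ (((A ↔ A) ∧ C) ∨ A)) = True → True = True
¬((A → C) → (C ∨ (((A ↔ A) ∧ C) ∨ A))) = ¬True = False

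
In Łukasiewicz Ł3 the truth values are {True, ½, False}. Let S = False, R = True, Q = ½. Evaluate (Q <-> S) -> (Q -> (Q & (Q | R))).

Q <-> S = ½ <-> False = ½
Q | R = ½ | True = True
Q & (Q | R) = ½ & True = ½
Q -> (Q & (Q | R)) = ½ -> ½ = True
(Q <-> S) -> (Q -> (Q & (Q | R))) = ½ -> True = True

True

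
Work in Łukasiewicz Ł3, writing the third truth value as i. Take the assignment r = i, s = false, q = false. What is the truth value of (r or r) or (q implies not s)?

true

r or r = i or i = i
not s = not false = true
q implies not s = false implies true = true
(r or r) or (q implies not s) = i or true = true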